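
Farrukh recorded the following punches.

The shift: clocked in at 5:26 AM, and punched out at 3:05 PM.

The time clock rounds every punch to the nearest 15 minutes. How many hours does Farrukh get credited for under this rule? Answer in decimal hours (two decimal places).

9.50 hours

The shift: in 5:26 AM→5:30 AM, out 3:05 PM→3:00 PM; 9 h 30 min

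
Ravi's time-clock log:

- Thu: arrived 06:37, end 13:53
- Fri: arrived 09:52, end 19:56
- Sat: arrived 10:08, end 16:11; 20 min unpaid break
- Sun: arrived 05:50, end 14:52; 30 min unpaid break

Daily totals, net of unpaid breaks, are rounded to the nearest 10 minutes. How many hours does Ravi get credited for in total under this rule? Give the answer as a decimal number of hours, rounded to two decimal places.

31.50 hours

Thu: 06:37–13:53 = 7 h 16 min → rounds to 7 h 20 min
Fri: 09:52–19:56 = 10 h 4 min → rounds to 10 h 0 min
Sat: 10:08–16:11 = 6 h 3 min − 20 min = 5 h 43 min → rounds to 5 h 40 min
Sun: 05:50–14:52 = 9 h 2 min − 30 min = 8 h 32 min → rounds to 8 h 30 min
Total credited: 31 h 30 min.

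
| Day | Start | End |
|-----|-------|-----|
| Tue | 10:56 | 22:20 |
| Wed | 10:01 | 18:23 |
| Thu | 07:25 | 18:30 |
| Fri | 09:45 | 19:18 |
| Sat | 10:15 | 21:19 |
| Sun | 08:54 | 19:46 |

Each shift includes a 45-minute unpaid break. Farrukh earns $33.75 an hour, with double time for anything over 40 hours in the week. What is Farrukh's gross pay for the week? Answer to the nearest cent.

$2553.75

Tue: 10:56–22:20 = 11 h 24 min; less 45 min break → 10 h 39 min
Wed: 10:01–18:23 = 8 h 22 min; less 45 min break → 7 h 37 min
Thu: 07:25–18:30 = 11 h 5 min; less 45 min break → 10 h 20 min
Fri: 09:45–19:18 = 9 h 33 min; less 45 min break → 8 h 48 min
Sat: 10:15–21:19 = 11 h 4 min; less 45 min break → 10 h 19 min
Sun: 08:54–19:46 = 10 h 52 min; less 45 min break → 10 h 7 min
Total worked: 57 h 50 min = 3470 min.
Regular 40 h 0 min = 2400 min at $33.75/h; overtime 17 h 50 min = 1070 min at $67.50/h.
Pay = (2400 × $33.75 + 1070 × $67.50) ÷ 60 = $2553.75.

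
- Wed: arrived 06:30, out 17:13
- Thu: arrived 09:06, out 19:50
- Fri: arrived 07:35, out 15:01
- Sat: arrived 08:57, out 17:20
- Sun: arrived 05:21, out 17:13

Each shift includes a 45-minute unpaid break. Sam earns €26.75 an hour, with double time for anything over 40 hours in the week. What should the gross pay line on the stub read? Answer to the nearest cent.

Wed: 06:30–17:13 = 10 h 43 min; less 45 min break → 9 h 58 min
Thu: 09:06–19:50 = 10 h 44 min; less 45 min break → 9 h 59 min
Fri: 07:35–15:01 = 7 h 26 min; less 45 min break → 6 h 41 min
Sat: 08:57–17:20 = 8 h 23 min; less 45 min break → 7 h 38 min
Sun: 05:21–17:13 = 11 h 52 min; less 45 min break → 11 h 7 min
Total worked: 45 h 23 min = 2723 min.
Regular 40 h 0 min = 2400 min at €26.75/h; overtime 5 h 23 min = 323 min at €53.50/h.
Pay = (2400 × €26.75 + 323 × €53.50) ÷ 60 = €1358.01.

€1358.01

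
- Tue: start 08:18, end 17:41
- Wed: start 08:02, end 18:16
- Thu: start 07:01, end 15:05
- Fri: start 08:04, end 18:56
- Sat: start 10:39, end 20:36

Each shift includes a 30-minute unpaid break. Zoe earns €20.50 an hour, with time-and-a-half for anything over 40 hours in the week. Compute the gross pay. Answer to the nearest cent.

Tue: 08:18–17:41 = 9 h 23 min; less 30 min break → 8 h 53 min
Wed: 08:02–18:16 = 10 h 14 min; less 30 min break → 9 h 44 min
Thu: 07:01–15:05 = 8 h 4 min; less 30 min break → 7 h 34 min
Fri: 08:04–18:56 = 10 h 52 min; less 30 min break → 10 h 22 min
Sat: 10:39–20:36 = 9 h 57 min; less 30 min break → 9 h 27 min
Total worked: 46 h 0 min = 2760 min.
Regular 40 h 0 min = 2400 min at €20.50/h; overtime 6 h 0 min = 360 min at €30.75/h.
Pay = (2400 × €20.50 + 360 × €30.75) ÷ 60 = €1004.50.

€1004.50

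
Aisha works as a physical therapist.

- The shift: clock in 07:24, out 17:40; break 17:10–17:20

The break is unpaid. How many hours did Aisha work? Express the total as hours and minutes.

The shift: 07:24–17:40 = 10 h 16 min; less 10 min break → 10 h 6 min

10 h 6 min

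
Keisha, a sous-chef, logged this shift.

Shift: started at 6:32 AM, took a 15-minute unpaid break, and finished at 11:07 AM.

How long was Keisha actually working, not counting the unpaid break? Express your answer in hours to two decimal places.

Shift: 6:32 AM–11:07 AM = 4 h 35 min; less 15 min break → 4 h 20 min

4.33 hours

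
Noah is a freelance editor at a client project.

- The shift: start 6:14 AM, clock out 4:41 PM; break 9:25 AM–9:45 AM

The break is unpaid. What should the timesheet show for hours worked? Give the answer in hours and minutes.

The shift: 6:14 AM–4:41 PM = 10 h 27 min; less 20 min break → 10 h 7 min

10 h 7 min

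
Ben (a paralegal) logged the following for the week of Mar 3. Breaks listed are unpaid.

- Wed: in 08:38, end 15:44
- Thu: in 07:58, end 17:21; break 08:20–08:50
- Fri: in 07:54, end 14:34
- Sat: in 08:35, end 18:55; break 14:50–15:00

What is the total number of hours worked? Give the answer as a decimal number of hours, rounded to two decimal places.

32.82 hours

Wed: 08:38–15:44 = 7 h 6 min
Thu: 07:58–17:21 = 9 h 23 min; less 30 min break → 8 h 53 min
Fri: 07:54–14:34 = 6 h 40 min
Sat: 08:35–18:55 = 10 h 20 min; less 10 min break → 10 h 10 min
Total: 7 h 6 min + 8 h 53 min + 6 h 40 min + 10 h 10 min = 32 h 49 min.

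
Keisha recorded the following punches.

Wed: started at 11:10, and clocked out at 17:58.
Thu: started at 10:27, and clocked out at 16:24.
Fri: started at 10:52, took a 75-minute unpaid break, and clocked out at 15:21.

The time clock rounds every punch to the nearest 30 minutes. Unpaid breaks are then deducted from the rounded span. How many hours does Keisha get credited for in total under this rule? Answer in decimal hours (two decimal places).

Wed: in 11:10→11:00, out 17:58→18:00; 7 h 0 min
Thu: in 10:27→10:30, out 16:24→16:30; 6 h 0 min
Fri: in 10:52→11:00, out 15:21→15:30; 4 h 30 min − 75 min = 3 h 15 min
Total credited: 16 h 15 min.

16.25 hours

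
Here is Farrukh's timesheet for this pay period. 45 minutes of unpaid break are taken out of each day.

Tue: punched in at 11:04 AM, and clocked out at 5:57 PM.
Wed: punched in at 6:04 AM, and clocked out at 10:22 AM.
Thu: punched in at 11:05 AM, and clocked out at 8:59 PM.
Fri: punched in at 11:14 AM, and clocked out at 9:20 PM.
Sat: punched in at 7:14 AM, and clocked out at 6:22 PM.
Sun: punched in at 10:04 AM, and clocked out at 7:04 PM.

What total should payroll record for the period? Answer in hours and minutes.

46 h 49 min

Tue: 11:04 AM–5:57 PM = 6 h 53 min; less 45 min break → 6 h 8 min
Wed: 6:04 AM–10:22 AM = 4 h 18 min; less 45 min break → 3 h 33 min
Thu: 11:05 AM–8:59 PM = 9 h 54 min; less 45 min break → 9 h 9 min
Fri: 11:14 AM–9:20 PM = 10 h 6 min; less 45 min break → 9 h 21 min
Sat: 7:14 AM–6:22 PM = 11 h 8 min; less 45 min break → 10 h 23 min
Sun: 10:04 AM–7:04 PM = 9 h 0 min; less 45 min break → 8 h 15 min
Total: 6 h 8 min + 3 h 33 min + 9 h 9 min + 9 h 21 min + 10 h 23 min + 8 h 15 min = 46 h 49 min.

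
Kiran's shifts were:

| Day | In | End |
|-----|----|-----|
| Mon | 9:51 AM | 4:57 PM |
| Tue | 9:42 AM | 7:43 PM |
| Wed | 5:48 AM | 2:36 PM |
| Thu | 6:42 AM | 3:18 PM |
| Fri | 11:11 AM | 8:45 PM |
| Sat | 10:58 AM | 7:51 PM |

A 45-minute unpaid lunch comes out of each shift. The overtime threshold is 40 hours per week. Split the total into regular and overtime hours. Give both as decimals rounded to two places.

Mon: 9:51 AM–4:57 PM = 7 h 6 min; less 45 min break → 6 h 21 min
Tue: 9:42 AM–7:43 PM = 10 h 1 min; less 45 min break → 9 h 16 min
Wed: 5:48 AM–2:36 PM = 8 h 48 min; less 45 min break → 8 h 3 min
Thu: 6:42 AM–3:18 PM = 8 h 36 min; less 45 min break → 7 h 51 min
Fri: 11:11 AM–8:45 PM = 9 h 34 min; less 45 min break → 8 h 49 min
Sat: 10:58 AM–7:51 PM = 8 h 53 min; less 45 min break → 8 h 8 min
Total worked: 48 h 28 min = 48.47 h.
Threshold 40 h → overtime 8 h 28 min, regular 40 h 0 min.

Regular 40.00 hours, overtime 8.47 hours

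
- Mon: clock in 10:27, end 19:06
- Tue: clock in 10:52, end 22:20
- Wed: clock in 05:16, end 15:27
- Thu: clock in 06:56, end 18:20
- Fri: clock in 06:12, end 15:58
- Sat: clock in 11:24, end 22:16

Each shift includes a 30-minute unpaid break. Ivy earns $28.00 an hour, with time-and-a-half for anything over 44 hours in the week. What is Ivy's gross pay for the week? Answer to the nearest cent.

$1876.00

Mon: 10:27–19:06 = 8 h 39 min; less 30 min break → 8 h 9 min
Tue: 10:52–22:20 = 11 h 28 min; less 30 min break → 10 h 58 min
Wed: 05:16–15:27 = 10 h 11 min; less 30 min break → 9 h 41 min
Thu: 06:56–18:20 = 11 h 24 min; less 30 min break → 10 h 54 min
Fri: 06:12–15:58 = 9 h 46 min; less 30 min break → 9 h 16 min
Sat: 11:24–22:16 = 10 h 52 min; less 30 min break → 10 h 22 min
Total worked: 59 h 20 min = 3560 min.
Regular 44 h 0 min = 2640 min at $28.00/h; overtime 15 h 20 min = 920 min at $42.00/h.
Pay = (2640 × $28.00 + 920 × $42.00) ÷ 60 = $1876.00.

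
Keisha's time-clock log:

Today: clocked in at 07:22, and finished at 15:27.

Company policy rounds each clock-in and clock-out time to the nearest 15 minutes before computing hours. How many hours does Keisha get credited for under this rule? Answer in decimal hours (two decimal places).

Today: in 07:22→07:15, out 15:27→15:30; 8 h 15 min

8.25 hours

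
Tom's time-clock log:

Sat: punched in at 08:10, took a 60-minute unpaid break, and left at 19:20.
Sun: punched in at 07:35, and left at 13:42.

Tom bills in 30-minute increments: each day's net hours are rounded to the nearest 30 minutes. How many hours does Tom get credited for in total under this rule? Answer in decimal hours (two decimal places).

16.00 hours

Sat: 08:10–19:20 = 11 h 10 min − 60 min = 10 h 10 min → rounds to 10 h 0 min
Sun: 07:35–13:42 = 6 h 7 min → rounds to 6 h 0 min
Total credited: 16 h 0 min.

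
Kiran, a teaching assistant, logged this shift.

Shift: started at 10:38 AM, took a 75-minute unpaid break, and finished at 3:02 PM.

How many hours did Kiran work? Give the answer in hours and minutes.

3 h 9 min

Shift: 10:38 AM–3:02 PM = 4 h 24 min; less 75 min break → 3 h 9 min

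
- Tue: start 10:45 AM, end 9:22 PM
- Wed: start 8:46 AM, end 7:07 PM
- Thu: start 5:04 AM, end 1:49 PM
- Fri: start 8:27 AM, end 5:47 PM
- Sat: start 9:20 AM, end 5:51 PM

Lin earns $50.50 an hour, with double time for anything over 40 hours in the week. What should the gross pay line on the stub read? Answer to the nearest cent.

$2784.23

Tue: 10:45 AM–9:22 PM = 10 h 37 min
Wed: 8:46 AM–7:07 PM = 10 h 21 min
Thu: 5:04 AM–1:49 PM = 8 h 45 min
Fri: 8:27 AM–5:47 PM = 9 h 20 min
Sat: 9:20 AM–5:51 PM = 8 h 31 min
Total worked: 47 h 34 min = 2854 min.
Regular 40 h 0 min = 2400 min at $50.50/h; overtime 7 h 34 min = 454 min at $101.00/h.
Pay = (2400 × $50.50 + 454 × $101.00) ÷ 60 = $2784.23.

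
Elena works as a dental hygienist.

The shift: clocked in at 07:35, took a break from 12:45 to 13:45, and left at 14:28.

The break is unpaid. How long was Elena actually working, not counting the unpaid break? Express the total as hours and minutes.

5 h 53 min

The shift: 07:35–14:28 = 6 h 53 min; less 60 min break → 5 h 53 min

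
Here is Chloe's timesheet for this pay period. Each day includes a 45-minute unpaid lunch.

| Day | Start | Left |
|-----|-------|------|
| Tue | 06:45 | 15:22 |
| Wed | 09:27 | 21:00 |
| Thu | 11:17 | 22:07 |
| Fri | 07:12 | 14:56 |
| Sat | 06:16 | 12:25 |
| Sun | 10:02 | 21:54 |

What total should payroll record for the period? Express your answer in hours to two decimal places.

Tue: 06:45–15:22 = 8 h 37 min; less 45 min break → 7 h 52 min
Wed: 09:27–21:00 = 11 h 33 min; less 45 min break → 10 h 48 min
Thu: 11:17–22:07 = 10 h 50 min; less 45 min break → 10 h 5 min
Fri: 07:12–14:56 = 7 h 44 min; less 45 min break → 6 h 59 min
Sat: 06:16–12:25 = 6 h 9 min; less 45 min break → 5 h 24 min
Sun: 10:02–21:54 = 11 h 52 min; less 45 min break → 11 h 7 min
Total: 7 h 52 min + 10 h 48 min + 10 h 5 min + 6 h 59 min + 5 h 24 min + 11 h 7 min = 52 h 15 min.

52.25 hours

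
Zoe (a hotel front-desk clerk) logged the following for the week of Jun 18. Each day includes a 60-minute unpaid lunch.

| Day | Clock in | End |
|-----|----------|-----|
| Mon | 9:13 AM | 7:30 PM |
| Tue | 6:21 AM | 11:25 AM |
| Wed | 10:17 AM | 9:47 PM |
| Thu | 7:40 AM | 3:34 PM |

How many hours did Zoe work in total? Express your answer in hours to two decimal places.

Mon: 9:13 AM–7:30 PM = 10 h 17 min; less 60 min break → 9 h 17 min
Tue: 6:21 AM–11:25 AM = 5 h 4 min; less 60 min break → 4 h 4 min
Wed: 10:17 AM–9:47 PM = 11 h 30 min; less 60 min break → 10 h 30 min
Thu: 7:40 AM–3:34 PM = 7 h 54 min; less 60 min break → 6 h 54 min
Total: 9 h 17 min + 4 h 4 min + 10 h 30 min + 6 h 54 min = 30 h 45 min.

30.75 hours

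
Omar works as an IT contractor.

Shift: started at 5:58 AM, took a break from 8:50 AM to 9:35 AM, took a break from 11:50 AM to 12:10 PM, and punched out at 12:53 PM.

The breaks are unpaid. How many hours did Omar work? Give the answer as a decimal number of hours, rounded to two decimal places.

Shift: 5:58 AM–12:53 PM = 6 h 55 min; less 65 min break → 5 h 50 min

5.83 hours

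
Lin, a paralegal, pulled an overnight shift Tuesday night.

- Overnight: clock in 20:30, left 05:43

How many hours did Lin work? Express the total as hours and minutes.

Overnight: 20:30 → midnight = 3 h 30 min; midnight → 05:43 = 5 h 43 min; span 9 h 13 min

9 h 13 min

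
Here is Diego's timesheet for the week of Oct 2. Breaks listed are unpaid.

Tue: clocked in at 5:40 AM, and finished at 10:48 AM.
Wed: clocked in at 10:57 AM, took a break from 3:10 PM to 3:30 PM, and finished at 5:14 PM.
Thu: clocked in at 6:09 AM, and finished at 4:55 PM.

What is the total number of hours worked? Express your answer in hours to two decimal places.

21.85 hours

Tue: 5:40 AM–10:48 AM = 5 h 8 min
Wed: 10:57 AM–5:14 PM = 6 h 17 min; less 20 min break → 5 h 57 min
Thu: 6:09 AM–4:55 PM = 10 h 46 min
Total: 5 h 8 min + 5 h 57 min + 10 h 46 min = 21 h 51 min.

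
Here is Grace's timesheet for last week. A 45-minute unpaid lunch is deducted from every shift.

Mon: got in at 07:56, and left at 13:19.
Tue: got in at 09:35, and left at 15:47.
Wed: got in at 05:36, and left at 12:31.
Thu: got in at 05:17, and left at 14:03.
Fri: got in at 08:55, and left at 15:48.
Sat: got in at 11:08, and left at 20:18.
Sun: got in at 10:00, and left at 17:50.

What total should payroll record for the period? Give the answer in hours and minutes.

45 h 54 min

Mon: 07:56–13:19 = 5 h 23 min; less 45 min break → 4 h 38 min
Tue: 09:35–15:47 = 6 h 12 min; less 45 min break → 5 h 27 min
Wed: 05:36–12:31 = 6 h 55 min; less 45 min break → 6 h 10 min
Thu: 05:17–14:03 = 8 h 46 min; less 45 min break → 8 h 1 min
Fri: 08:55–15:48 = 6 h 53 min; less 45 min break → 6 h 8 min
Sat: 11:08–20:18 = 9 h 10 min; less 45 min break → 8 h 25 min
Sun: 10:00–17:50 = 7 h 50 min; less 45 min break → 7 h 5 min
Total: 4 h 38 min + 5 h 27 min + 6 h 10 min + 8 h 1 min + 6 h 8 min + 8 h 25 min + 7 h 5 min = 45 h 54 min.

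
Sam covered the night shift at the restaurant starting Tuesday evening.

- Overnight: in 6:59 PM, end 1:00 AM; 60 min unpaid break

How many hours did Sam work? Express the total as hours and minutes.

Overnight: 6:59 PM → midnight = 5 h 1 min; midnight → 1:00 AM = 1 h 0 min; span 6 h 1 min; less 60 min break → 5 h 1 min

5 h 1 min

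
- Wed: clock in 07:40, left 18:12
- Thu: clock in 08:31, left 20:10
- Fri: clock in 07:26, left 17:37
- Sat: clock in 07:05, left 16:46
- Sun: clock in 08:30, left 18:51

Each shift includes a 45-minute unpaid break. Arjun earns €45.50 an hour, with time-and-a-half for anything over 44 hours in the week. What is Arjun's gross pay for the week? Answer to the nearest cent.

Wed: 07:40–18:12 = 10 h 32 min; less 45 min break → 9 h 47 min
Thu: 08:31–20:10 = 11 h 39 min; less 45 min break → 10 h 54 min
Fri: 07:26–17:37 = 10 h 11 min; less 45 min break → 9 h 26 min
Sat: 07:05–16:46 = 9 h 41 min; less 45 min break → 8 h 56 min
Sun: 08:30–18:51 = 10 h 21 min; less 45 min break → 9 h 36 min
Total worked: 48 h 39 min = 2919 min.
Regular 44 h 0 min = 2640 min at €45.50/h; overtime 4 h 39 min = 279 min at €68.25/h.
Pay = (2640 × €45.50 + 279 × €68.25) ÷ 60 = €2319.36.

€2319.36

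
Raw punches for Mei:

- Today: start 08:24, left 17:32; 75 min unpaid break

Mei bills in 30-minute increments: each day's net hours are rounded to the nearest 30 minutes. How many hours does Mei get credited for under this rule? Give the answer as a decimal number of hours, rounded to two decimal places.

8.00 hours

Today: 08:24–17:32 = 9 h 8 min − 75 min = 7 h 53 min → rounds to 8 h 0 min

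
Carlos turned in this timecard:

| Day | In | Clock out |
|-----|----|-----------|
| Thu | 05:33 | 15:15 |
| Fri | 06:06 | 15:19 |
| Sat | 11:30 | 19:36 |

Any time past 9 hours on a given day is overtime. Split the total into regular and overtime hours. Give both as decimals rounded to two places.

Thu: 05:33–15:15 = 9 h 42 min
Fri: 06:06–15:19 = 9 h 13 min
Sat: 11:30–19:36 = 8 h 6 min
Thu reg 9 h 0 min / OT 0 h 42 min; Fri reg 9 h 0 min / OT 0 h 13 min; Sat reg 8 h 6 min / OT 0 h 0 min.
Totals: regular 26 h 6 min, overtime 0 h 55 min.

Regular 26.10 hours, overtime 0.92 hours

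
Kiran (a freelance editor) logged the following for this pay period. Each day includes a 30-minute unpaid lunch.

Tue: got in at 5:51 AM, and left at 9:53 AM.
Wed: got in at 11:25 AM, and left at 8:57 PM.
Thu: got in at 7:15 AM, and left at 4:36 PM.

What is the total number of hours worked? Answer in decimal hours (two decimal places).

21.42 hours

Tue: 5:51 AM–9:53 AM = 4 h 2 min; less 30 min break → 3 h 32 min
Wed: 11:25 AM–8:57 PM = 9 h 32 min; less 30 min break → 9 h 2 min
Thu: 7:15 AM–4:36 PM = 9 h 21 min; less 30 min break → 8 h 51 min
Total: 3 h 32 min + 9 h 2 min + 8 h 51 min = 21 h 25 min.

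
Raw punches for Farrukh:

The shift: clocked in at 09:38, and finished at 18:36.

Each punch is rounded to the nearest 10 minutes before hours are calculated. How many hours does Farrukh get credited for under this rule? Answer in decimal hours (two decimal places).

9.00 hours

The shift: in 09:38→09:40, out 18:36→18:40; 9 h 0 min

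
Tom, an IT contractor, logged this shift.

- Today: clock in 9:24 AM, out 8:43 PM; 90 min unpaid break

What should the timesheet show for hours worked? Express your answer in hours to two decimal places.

9.82 hours

Today: 9:24 AM–8:43 PM = 11 h 19 min; less 90 min break → 9 h 49 min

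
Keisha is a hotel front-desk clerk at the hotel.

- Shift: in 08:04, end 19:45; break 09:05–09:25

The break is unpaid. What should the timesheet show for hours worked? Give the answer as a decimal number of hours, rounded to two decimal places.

11.35 hours

Shift: 08:04–19:45 = 11 h 41 min; less 20 min break → 11 h 21 min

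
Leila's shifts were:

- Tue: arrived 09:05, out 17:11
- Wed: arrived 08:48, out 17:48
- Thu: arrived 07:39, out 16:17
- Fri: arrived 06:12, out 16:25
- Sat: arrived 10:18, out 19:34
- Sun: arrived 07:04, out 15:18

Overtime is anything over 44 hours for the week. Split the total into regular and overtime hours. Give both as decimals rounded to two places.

Tue: 09:05–17:11 = 8 h 6 min
Wed: 08:48–17:48 = 9 h 0 min
Thu: 07:39–16:17 = 8 h 38 min
Fri: 06:12–16:25 = 10 h 13 min
Sat: 10:18–19:34 = 9 h 16 min
Sun: 07:04–15:18 = 8 h 14 min
Total worked: 53 h 27 min = 53.45 h.
Threshold 44 h → overtime 9 h 27 min, regular 44 h 0 min.

Regular 44.00 hours, overtime 9.45 hours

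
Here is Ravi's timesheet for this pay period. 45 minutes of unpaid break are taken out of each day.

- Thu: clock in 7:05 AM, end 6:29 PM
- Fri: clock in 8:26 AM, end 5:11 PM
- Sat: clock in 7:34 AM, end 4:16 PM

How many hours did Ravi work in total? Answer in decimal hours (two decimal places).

Thu: 7:05 AM–6:29 PM = 11 h 24 min; less 45 min break → 10 h 39 min
Fri: 8:26 AM–5:11 PM = 8 h 45 min; less 45 min break → 8 h 0 min
Sat: 7:34 AM–4:16 PM = 8 h 42 min; less 45 min break → 7 h 57 min
Total: 10 h 39 min + 8 h 0 min + 7 h 57 min = 26 h 36 min.

26.60 hours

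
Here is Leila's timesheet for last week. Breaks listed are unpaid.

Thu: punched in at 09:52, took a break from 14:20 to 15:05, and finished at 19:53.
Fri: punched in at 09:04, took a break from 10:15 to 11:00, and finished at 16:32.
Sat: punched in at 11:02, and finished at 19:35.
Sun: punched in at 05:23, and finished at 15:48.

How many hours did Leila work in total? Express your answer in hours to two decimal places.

34.95 hours

Thu: 09:52–19:53 = 10 h 1 min; less 45 min break → 9 h 16 min
Fri: 09:04–16:32 = 7 h 28 min; less 45 min break → 6 h 43 min
Sat: 11:02–19:35 = 8 h 33 min
Sun: 05:23–15:48 = 10 h 25 min
Total: 9 h 16 min + 6 h 43 min + 8 h 33 min + 10 h 25 min = 34 h 57 min.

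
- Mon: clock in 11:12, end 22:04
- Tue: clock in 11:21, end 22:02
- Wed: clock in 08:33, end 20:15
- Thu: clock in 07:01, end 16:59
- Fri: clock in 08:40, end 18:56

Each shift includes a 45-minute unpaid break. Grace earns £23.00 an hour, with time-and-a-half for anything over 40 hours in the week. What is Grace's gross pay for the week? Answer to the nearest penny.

Mon: 11:12–22:04 = 10 h 52 min; less 45 min break → 10 h 7 min
Tue: 11:21–22:02 = 10 h 41 min; less 45 min break → 9 h 56 min
Wed: 08:33–20:15 = 11 h 42 min; less 45 min break → 10 h 57 min
Thu: 07:01–16:59 = 9 h 58 min; less 45 min break → 9 h 13 min
Fri: 08:40–18:56 = 10 h 16 min; less 45 min break → 9 h 31 min
Total worked: 49 h 44 min = 2984 min.
Regular 40 h 0 min = 2400 min at £23.00/h; overtime 9 h 44 min = 584 min at £34.50/h.
Pay = (2400 × £23.00 + 584 × £34.50) ÷ 60 = £1255.80.

£1255.80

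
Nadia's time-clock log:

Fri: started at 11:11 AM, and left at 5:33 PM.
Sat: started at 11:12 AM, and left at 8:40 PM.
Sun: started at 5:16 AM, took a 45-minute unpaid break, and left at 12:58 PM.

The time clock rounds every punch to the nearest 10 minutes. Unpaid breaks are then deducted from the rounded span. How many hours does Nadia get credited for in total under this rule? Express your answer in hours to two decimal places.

Fri: in 11:11 AM→11:10 AM, out 5:33 PM→5:30 PM; 6 h 20 min
Sat: in 11:12 AM→11:10 AM, out 8:40 PM→8:40 PM; 9 h 30 min
Sun: in 5:16 AM→5:20 AM, out 12:58 PM→1:00 PM; 7 h 40 min − 45 min = 6 h 55 min
Total credited: 22 h 45 min.

22.75 hours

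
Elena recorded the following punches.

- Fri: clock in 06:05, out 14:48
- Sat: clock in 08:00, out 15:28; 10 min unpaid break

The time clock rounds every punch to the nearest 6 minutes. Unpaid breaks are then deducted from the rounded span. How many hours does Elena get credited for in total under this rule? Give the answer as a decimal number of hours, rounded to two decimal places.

Fri: in 06:05→06:06, out 14:48→14:48; 8 h 42 min
Sat: in 08:00→08:00, out 15:28→15:30; 7 h 30 min − 10 min = 7 h 20 min
Total credited: 16 h 2 min.

16.03 hours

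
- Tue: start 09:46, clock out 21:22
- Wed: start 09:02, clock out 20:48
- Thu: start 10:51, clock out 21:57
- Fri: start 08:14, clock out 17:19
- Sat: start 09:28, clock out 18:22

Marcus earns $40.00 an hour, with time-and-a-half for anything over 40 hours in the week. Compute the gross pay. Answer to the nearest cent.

Tue: 09:46–21:22 = 11 h 36 min
Wed: 09:02–20:48 = 11 h 46 min
Thu: 10:51–21:57 = 11 h 6 min
Fri: 08:14–17:19 = 9 h 5 min
Sat: 09:28–18:22 = 8 h 54 min
Total worked: 52 h 27 min = 3147 min.
Regular 40 h 0 min = 2400 min at $40.00/h; overtime 12 h 27 min = 747 min at $60.00/h.
Pay = (2400 × $40.00 + 747 × $60.00) ÷ 60 = $2347.00.

$2347.00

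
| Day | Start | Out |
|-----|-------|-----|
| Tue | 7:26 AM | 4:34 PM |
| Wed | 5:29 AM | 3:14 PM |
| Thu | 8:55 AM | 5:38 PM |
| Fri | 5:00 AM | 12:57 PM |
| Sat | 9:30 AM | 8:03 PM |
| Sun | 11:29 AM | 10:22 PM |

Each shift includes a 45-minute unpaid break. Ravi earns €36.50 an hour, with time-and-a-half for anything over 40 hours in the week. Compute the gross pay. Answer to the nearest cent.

€2143.46

Tue: 7:26 AM–4:34 PM = 9 h 8 min; less 45 min break → 8 h 23 min
Wed: 5:29 AM–3:14 PM = 9 h 45 min; less 45 min break → 9 h 0 min
Thu: 8:55 AM–5:38 PM = 8 h 43 min; less 45 min break → 7 h 58 min
Fri: 5:00 AM–12:57 PM = 7 h 57 min; less 45 min break → 7 h 12 min
Sat: 9:30 AM–8:03 PM = 10 h 33 min; less 45 min break → 9 h 48 min
Sun: 11:29 AM–10:22 PM = 10 h 53 min; less 45 min break → 10 h 8 min
Total worked: 52 h 29 min = 3149 min.
Regular 40 h 0 min = 2400 min at €36.50/h; overtime 12 h 29 min = 749 min at €54.75/h.
Pay = (2400 × €36.50 + 749 × €54.75) ÷ 60 = €2143.46.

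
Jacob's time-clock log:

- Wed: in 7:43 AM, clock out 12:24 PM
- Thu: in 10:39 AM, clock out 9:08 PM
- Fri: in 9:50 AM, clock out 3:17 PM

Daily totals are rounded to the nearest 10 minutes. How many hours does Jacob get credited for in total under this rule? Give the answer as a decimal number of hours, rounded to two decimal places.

20.67 hours

Wed: 7:43 AM–12:24 PM = 4 h 41 min → rounds to 4 h 40 min
Thu: 10:39 AM–9:08 PM = 10 h 29 min → rounds to 10 h 30 min
Fri: 9:50 AM–3:17 PM = 5 h 27 min → rounds to 5 h 30 min
Total credited: 20 h 40 min.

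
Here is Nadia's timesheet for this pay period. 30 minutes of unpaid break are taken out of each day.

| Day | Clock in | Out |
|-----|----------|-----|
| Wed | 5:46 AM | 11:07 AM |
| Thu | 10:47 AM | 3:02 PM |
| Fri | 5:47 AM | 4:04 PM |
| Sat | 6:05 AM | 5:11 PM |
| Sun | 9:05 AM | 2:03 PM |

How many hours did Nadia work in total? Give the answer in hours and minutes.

Wed: 5:46 AM–11:07 AM = 5 h 21 min; less 30 min break → 4 h 51 min
Thu: 10:47 AM–3:02 PM = 4 h 15 min; less 30 min break → 3 h 45 min
Fri: 5:47 AM–4:04 PM = 10 h 17 min; less 30 min break → 9 h 47 min
Sat: 6:05 AM–5:11 PM = 11 h 6 min; less 30 min break → 10 h 36 min
Sun: 9:05 AM–2:03 PM = 4 h 58 min; less 30 min break → 4 h 28 min
Total: 4 h 51 min + 3 h 45 min + 9 h 47 min + 10 h 36 min + 4 h 28 min = 33 h 27 min.

33 h 27 min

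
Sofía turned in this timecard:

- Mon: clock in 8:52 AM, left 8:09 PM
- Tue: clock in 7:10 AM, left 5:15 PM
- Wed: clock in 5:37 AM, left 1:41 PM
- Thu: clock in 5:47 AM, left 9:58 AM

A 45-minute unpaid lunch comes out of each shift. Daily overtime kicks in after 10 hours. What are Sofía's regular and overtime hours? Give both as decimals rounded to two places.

Mon: 8:52 AM–8:09 PM = 11 h 17 min; less 45 min break → 10 h 32 min
Tue: 7:10 AM–5:15 PM = 10 h 5 min; less 45 min break → 9 h 20 min
Wed: 5:37 AM–1:41 PM = 8 h 4 min; less 45 min break → 7 h 19 min
Thu: 5:47 AM–9:58 AM = 4 h 11 min; less 45 min break → 3 h 26 min
Mon reg 10 h 0 min / OT 0 h 32 min; Tue reg 9 h 20 min / OT 0 h 0 min; Wed reg 7 h 19 min / OT 0 h 0 min; Thu reg 3 h 26 min / OT 0 h 0 min.
Totals: regular 30 h 5 min, overtime 0 h 32 min.

Regular 30.08 hours, overtime 0.53 hours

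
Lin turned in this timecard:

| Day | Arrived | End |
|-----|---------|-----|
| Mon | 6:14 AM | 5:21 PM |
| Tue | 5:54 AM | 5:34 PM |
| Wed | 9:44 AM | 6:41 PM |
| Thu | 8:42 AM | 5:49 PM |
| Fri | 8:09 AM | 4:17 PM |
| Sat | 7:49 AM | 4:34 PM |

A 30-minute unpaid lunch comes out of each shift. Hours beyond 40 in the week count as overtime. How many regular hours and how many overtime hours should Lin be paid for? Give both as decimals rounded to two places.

Regular 40.00 hours, overtime 14.73 hours

Mon: 6:14 AM–5:21 PM = 11 h 7 min; less 30 min break → 10 h 37 min
Tue: 5:54 AM–5:34 PM = 11 h 40 min; less 30 min break → 11 h 10 min
Wed: 9:44 AM–6:41 PM = 8 h 57 min; less 30 min break → 8 h 27 min
Thu: 8:42 AM–5:49 PM = 9 h 7 min; less 30 min break → 8 h 37 min
Fri: 8:09 AM–4:17 PM = 8 h 8 min; less 30 min break → 7 h 38 min
Sat: 7:49 AM–4:34 PM = 8 h 45 min; less 30 min break → 8 h 15 min
Total worked: 54 h 44 min = 54.73 h.
Threshold 40 h → overtime 14 h 44 min, regular 40 h 0 min.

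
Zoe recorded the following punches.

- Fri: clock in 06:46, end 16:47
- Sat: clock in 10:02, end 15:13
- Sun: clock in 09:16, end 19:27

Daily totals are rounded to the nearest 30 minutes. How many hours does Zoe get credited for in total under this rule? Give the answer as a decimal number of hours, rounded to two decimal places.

Fri: 06:46–16:47 = 10 h 1 min → rounds to 10 h 0 min
Sat: 10:02–15:13 = 5 h 11 min → rounds to 5 h 0 min
Sun: 09:16–19:27 = 10 h 11 min → rounds to 10 h 0 min
Total credited: 25 h 0 min.

25.00 hours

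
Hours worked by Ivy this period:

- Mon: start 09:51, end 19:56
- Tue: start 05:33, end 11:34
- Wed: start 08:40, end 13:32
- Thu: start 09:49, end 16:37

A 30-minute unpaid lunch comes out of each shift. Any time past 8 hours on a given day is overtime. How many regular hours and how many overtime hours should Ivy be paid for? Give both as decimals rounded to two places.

Regular 24.18 hours, overtime 1.58 hours

Mon: 09:51–19:56 = 10 h 5 min; less 30 min break → 9 h 35 min
Tue: 05:33–11:34 = 6 h 1 min; less 30 min break → 5 h 31 min
Wed: 08:40–13:32 = 4 h 52 min; less 30 min break → 4 h 22 min
Thu: 09:49–16:37 = 6 h 48 min; less 30 min break → 6 h 18 min
Mon reg 8 h 0 min / OT 1 h 35 min; Tue reg 5 h 31 min / OT 0 h 0 min; Wed reg 4 h 22 min / OT 0 h 0 min; Thu reg 6 h 18 min / OT 0 h 0 min.
Totals: regular 24 h 11 min, overtime 1 h 35 min.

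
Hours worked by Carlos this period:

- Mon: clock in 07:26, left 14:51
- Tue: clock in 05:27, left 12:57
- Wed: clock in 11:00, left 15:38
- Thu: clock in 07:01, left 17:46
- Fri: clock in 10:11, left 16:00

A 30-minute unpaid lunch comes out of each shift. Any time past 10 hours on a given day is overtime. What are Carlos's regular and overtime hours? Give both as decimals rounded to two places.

Mon: 07:26–14:51 = 7 h 25 min; less 30 min break → 6 h 55 min
Tue: 05:27–12:57 = 7 h 30 min; less 30 min break → 7 h 0 min
Wed: 11:00–15:38 = 4 h 38 min; less 30 min break → 4 h 8 min
Thu: 07:01–17:46 = 10 h 45 min; less 30 min break → 10 h 15 min
Fri: 10:11–16:00 = 5 h 49 min; less 30 min break → 5 h 19 min
Mon reg 6 h 55 min / OT 0 h 0 min; Tue reg 7 h 0 min / OT 0 h 0 min; Wed reg 4 h 8 min / OT 0 h 0 min; Thu reg 10 h 0 min / OT 0 h 15 min; Fri reg 5 h 19 min / OT 0 h 0 min.
Totals: regular 33 h 22 min, overtime 0 h 15 min.

Regular 33.37 hours, overtime 0.25 hours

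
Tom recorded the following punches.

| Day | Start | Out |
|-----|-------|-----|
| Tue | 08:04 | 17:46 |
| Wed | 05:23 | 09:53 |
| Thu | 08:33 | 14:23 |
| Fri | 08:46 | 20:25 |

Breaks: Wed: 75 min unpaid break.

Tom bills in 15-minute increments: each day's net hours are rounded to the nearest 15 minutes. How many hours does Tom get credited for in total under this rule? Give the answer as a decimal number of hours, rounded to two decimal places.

30.50 hours

Tue: 08:04–17:46 = 9 h 42 min → rounds to 9 h 45 min
Wed: 05:23–09:53 = 4 h 30 min − 75 min = 3 h 15 min → rounds to 3 h 15 min
Thu: 08:33–14:23 = 5 h 50 min → rounds to 5 h 45 min
Fri: 08:46–20:25 = 11 h 39 min → rounds to 11 h 45 min
Total credited: 30 h 30 min.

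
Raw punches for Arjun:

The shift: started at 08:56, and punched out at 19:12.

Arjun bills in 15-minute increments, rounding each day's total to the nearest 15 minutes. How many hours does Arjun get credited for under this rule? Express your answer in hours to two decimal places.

The shift: 08:56–19:12 = 10 h 16 min → rounds to 10 h 15 min

10.25 hours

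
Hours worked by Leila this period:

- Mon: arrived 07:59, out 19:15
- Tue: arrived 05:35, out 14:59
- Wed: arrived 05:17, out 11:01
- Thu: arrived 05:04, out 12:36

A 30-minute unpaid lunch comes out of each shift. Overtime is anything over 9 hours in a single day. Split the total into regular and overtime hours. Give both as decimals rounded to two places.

Mon: 07:59–19:15 = 11 h 16 min; less 30 min break → 10 h 46 min
Tue: 05:35–14:59 = 9 h 24 min; less 30 min break → 8 h 54 min
Wed: 05:17–11:01 = 5 h 44 min; less 30 min break → 5 h 14 min
Thu: 05:04–12:36 = 7 h 32 min; less 30 min break → 7 h 2 min
Mon reg 9 h 0 min / OT 1 h 46 min; Tue reg 8 h 54 min / OT 0 h 0 min; Wed reg 5 h 14 min / OT 0 h 0 min; Thu reg 7 h 2 min / OT 0 h 0 min.
Totals: regular 30 h 10 min, overtime 1 h 46 min.

Regular 30.17 hours, overtime 1.77 hours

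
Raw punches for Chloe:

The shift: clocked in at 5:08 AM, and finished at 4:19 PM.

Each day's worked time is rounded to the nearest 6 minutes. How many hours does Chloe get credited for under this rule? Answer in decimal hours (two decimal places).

11.20 hours

The shift: 5:08 AM–4:19 PM = 11 h 11 min → rounds to 11 h 12 min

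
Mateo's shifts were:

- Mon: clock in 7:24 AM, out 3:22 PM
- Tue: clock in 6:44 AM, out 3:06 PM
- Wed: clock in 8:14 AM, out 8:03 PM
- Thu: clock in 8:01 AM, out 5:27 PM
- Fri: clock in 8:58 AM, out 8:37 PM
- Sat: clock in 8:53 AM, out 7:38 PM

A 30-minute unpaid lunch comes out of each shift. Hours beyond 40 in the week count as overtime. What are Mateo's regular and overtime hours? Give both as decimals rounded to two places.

Mon: 7:24 AM–3:22 PM = 7 h 58 min; less 30 min break → 7 h 28 min
Tue: 6:44 AM–3:06 PM = 8 h 22 min; less 30 min break → 7 h 52 min
Wed: 8:14 AM–8:03 PM = 11 h 49 min; less 30 min break → 11 h 19 min
Thu: 8:01 AM–5:27 PM = 9 h 26 min; less 30 min break → 8 h 56 min
Fri: 8:58 AM–8:37 PM = 11 h 39 min; less 30 min break → 11 h 9 min
Sat: 8:53 AM–7:38 PM = 10 h 45 min; less 30 min break → 10 h 15 min
Total worked: 56 h 59 min = 56.98 h.
Threshold 40 h → overtime 16 h 59 min, regular 40 h 0 min.

Regular 40.00 hours, overtime 16.98 hours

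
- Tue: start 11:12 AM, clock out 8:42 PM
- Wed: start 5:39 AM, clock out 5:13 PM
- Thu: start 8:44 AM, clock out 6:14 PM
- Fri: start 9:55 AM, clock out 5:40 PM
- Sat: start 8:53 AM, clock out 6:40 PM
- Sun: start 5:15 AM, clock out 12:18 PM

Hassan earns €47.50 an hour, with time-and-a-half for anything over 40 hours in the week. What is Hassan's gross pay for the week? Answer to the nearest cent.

Tue: 11:12 AM–8:42 PM = 9 h 30 min
Wed: 5:39 AM–5:13 PM = 11 h 34 min
Thu: 8:44 AM–6:14 PM = 9 h 30 min
Fri: 9:55 AM–5:40 PM = 7 h 45 min
Sat: 8:53 AM–6:40 PM = 9 h 47 min
Sun: 5:15 AM–12:18 PM = 7 h 3 min
Total worked: 55 h 9 min = 3309 min.
Regular 40 h 0 min = 2400 min at €47.50/h; overtime 15 h 9 min = 909 min at €71.25/h.
Pay = (2400 × €47.50 + 909 × €71.25) ÷ 60 = €2979.44.

€2979.44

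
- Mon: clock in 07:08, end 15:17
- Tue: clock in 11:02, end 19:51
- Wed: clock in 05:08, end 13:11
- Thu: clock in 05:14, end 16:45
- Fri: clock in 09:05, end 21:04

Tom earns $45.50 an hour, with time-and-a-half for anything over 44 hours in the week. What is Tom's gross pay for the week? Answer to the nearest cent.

$2310.26

Mon: 07:08–15:17 = 8 h 9 min
Tue: 11:02–19:51 = 8 h 49 min
Wed: 05:08–13:11 = 8 h 3 min
Thu: 05:14–16:45 = 11 h 31 min
Fri: 09:05–21:04 = 11 h 59 min
Total worked: 48 h 31 min = 2911 min.
Regular 44 h 0 min = 2640 min at $45.50/h; overtime 4 h 31 min = 271 min at $68.25/h.
Pay = (2640 × $45.50 + 271 × $68.25) ÷ 60 = $2310.26.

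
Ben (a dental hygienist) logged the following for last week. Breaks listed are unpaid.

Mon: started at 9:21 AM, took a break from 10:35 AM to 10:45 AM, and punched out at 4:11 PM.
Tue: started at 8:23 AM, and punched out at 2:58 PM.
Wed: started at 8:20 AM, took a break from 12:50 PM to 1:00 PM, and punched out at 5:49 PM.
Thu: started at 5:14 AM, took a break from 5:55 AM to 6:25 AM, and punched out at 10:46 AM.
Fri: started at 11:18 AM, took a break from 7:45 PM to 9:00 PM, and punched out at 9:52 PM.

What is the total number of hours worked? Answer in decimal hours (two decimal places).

36.92 hours

Mon: 9:21 AM–4:11 PM = 6 h 50 min; less 10 min break → 6 h 40 min
Tue: 8:23 AM–2:58 PM = 6 h 35 min
Wed: 8:20 AM–5:49 PM = 9 h 29 min; less 10 min break → 9 h 19 min
Thu: 5:14 AM–10:46 AM = 5 h 32 min; less 30 min break → 5 h 2 min
Fri: 11:18 AM–9:52 PM = 10 h 34 min; less 75 min break → 9 h 19 min
Total: 6 h 40 min + 6 h 35 min + 9 h 19 min + 5 h 2 min + 9 h 19 min = 36 h 55 min.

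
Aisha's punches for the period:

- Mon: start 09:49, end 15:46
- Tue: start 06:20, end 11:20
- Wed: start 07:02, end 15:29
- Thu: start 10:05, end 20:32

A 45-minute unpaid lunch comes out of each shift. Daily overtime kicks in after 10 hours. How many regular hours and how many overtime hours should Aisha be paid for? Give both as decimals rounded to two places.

Mon: 09:49–15:46 = 5 h 57 min; less 45 min break → 5 h 12 min
Tue: 06:20–11:20 = 5 h 0 min; less 45 min break → 4 h 15 min
Wed: 07:02–15:29 = 8 h 27 min; less 45 min break → 7 h 42 min
Thu: 10:05–20:32 = 10 h 27 min; less 45 min break → 9 h 42 min
Mon reg 5 h 12 min / OT 0 h 0 min; Tue reg 4 h 15 min / OT 0 h 0 min; Wed reg 7 h 42 min / OT 0 h 0 min; Thu reg 9 h 42 min / OT 0 h 0 min.
Totals: regular 26 h 51 min, overtime 0 h 0 min.

Regular 26.85 hours, overtime 0.00 hours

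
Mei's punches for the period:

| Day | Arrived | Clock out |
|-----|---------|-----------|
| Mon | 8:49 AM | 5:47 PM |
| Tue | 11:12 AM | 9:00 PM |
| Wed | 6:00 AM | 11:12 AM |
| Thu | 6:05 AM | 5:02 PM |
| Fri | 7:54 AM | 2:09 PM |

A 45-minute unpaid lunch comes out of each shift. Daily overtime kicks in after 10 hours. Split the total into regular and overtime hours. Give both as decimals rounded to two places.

Regular 37.22 hours, overtime 0.20 hours

Mon: 8:49 AM–5:47 PM = 8 h 58 min; less 45 min break → 8 h 13 min
Tue: 11:12 AM–9:00 PM = 9 h 48 min; less 45 min break → 9 h 3 min
Wed: 6:00 AM–11:12 AM = 5 h 12 min; less 45 min break → 4 h 27 min
Thu: 6:05 AM–5:02 PM = 10 h 57 min; less 45 min break → 10 h 12 min
Fri: 7:54 AM–2:09 PM = 6 h 15 min; less 45 min break → 5 h 30 min
Mon reg 8 h 13 min / OT 0 h 0 min; Tue reg 9 h 3 min / OT 0 h 0 min; Wed reg 4 h 27 min / OT 0 h 0 min; Thu reg 10 h 0 min / OT 0 h 12 min; Fri reg 5 h 30 min / OT 0 h 0 min.
Totals: regular 37 h 13 min, overtime 0 h 12 min.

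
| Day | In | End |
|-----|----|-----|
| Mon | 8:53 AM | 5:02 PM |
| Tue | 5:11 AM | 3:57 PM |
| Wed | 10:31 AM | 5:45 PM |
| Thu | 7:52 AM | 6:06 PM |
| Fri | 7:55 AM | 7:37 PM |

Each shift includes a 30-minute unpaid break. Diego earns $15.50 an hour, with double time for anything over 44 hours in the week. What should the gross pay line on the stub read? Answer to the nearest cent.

$731.08

Mon: 8:53 AM–5:02 PM = 8 h 9 min; less 30 min break → 7 h 39 min
Tue: 5:11 AM–3:57 PM = 10 h 46 min; less 30 min break → 10 h 16 min
Wed: 10:31 AM–5:45 PM = 7 h 14 min; less 30 min break → 6 h 44 min
Thu: 7:52 AM–6:06 PM = 10 h 14 min; less 30 min break → 9 h 44 min
Fri: 7:55 AM–7:37 PM = 11 h 42 min; less 30 min break → 11 h 12 min
Total worked: 45 h 35 min = 2735 min.
Regular 44 h 0 min = 2640 min at $15.50/h; overtime 1 h 35 min = 95 min at $31.00/h.
Pay = (2640 × $15.50 + 95 × $31.00) ÷ 60 = $731.08.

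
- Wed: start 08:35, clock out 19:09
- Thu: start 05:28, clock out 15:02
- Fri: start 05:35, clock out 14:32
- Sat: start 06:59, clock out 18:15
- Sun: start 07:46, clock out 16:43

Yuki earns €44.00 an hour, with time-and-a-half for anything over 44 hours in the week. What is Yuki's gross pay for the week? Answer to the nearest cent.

€2285.80

Wed: 08:35–19:09 = 10 h 34 min
Thu: 05:28–15:02 = 9 h 34 min
Fri: 05:35–14:32 = 8 h 57 min
Sat: 06:59–18:15 = 11 h 16 min
Sun: 07:46–16:43 = 8 h 57 min
Total worked: 49 h 18 min = 2958 min.
Regular 44 h 0 min = 2640 min at €44.00/h; overtime 5 h 18 min = 318 min at €66.00/h.
Pay = (2640 × €44.00 + 318 × €66.00) ÷ 60 = €2285.80.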